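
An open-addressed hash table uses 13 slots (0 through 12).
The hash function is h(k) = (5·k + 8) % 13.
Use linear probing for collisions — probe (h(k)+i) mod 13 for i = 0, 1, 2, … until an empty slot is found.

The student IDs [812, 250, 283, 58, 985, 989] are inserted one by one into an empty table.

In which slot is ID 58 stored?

0

Insert 812: h=12, slot 12 empty → index 12.
Insert 250: h=10, slot 10 empty → index 10.
Insert 283: h=6, slot 6 empty → index 6.
Insert 58: h=12, slot 12 occupied → index 0.
Insert 985: h=6, slot 6 occupied → index 7.
Insert 989: h=0, slot 0 occupied → index 1.
Table: [58, 989, ., ., ., ., 283, 985, ., ., 250, ., 812]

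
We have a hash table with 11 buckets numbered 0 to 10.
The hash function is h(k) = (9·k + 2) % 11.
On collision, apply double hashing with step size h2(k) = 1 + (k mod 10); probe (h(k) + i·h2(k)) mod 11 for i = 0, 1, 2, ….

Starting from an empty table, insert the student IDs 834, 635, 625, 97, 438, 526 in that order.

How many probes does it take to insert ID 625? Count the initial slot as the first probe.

2

834 hashes to 6; slot 6 is free → place at 6.
635 hashes to 8; slot 8 is free → place at 8.
625 hashes to 6, h2=6; 6 taken → place at 1.
97 hashes to 6, h2=8; 6 taken → place at 3.
438 hashes to 6, h2=9; 6 taken → place at 4.
526 hashes to 6, h2=7; 6 taken → place at 2.
Table: [—, 625, 526, 97, 438, —, 834, —, 635, —, —]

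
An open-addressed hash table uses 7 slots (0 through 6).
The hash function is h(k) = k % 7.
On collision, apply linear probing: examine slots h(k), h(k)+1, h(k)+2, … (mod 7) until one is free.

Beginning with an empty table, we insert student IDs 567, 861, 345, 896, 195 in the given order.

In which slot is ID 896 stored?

567: h=0 -> slot 0
861: h=0, probe 0,1 -> slot 1
345: h=2 -> slot 2
896: h=0, probe 0,1,2,3 -> slot 3
195: h=6 -> slot 6
Table: [567, 861, 345, 896, -, -, 195]

3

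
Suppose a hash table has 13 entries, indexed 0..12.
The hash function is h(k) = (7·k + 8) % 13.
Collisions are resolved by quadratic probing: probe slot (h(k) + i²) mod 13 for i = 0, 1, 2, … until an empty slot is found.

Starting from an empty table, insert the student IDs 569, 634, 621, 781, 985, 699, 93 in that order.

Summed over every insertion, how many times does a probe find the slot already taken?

569: h=0 → slot 0
634: h=0, probe 0,1 → slot 1
621: h=0, probe 0,1,4 → slot 4
781: h=2 → slot 2
985: h=0, probe 0,1,4,9 → slot 9
699: h=0, probe 0,1,4,9,3 → slot 3
93: h=9, probe 9,10 → slot 10
Table: [569, 634, 781, 699, 621, _, _, _, _, 985, 93, _, _]

11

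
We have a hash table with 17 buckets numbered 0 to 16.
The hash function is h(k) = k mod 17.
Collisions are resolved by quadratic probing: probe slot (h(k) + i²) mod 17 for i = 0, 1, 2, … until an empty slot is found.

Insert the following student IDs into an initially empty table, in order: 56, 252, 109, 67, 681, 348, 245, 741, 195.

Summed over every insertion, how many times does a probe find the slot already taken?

56: h=5 -> slot 5
252: h=14 -> slot 14
109: h=7 -> slot 7
67: h=16 -> slot 16
681: h=1 -> slot 1
348: h=8 -> slot 8
245: h=7, probe 7,8,11 -> slot 11
741: h=10 -> slot 10
195: h=8, probe 8,9 -> slot 9
Table: [-, 681, -, -, -, 56, -, 109, 348, 195, 741, 245, -, -, 252, -, 67]

3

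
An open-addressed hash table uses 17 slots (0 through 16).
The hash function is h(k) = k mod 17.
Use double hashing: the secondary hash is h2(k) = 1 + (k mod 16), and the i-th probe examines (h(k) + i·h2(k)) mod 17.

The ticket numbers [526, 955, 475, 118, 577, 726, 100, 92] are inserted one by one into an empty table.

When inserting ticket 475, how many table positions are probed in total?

Insert 526: h=16, slot 16 empty => index 16.
Insert 955: h=3, slot 3 empty => index 3.
Insert 475: h=16, h2=12, slot 16 occupied => index 11.
Insert 118: h=16, h2=7, slot 16 occupied => index 6.
Insert 577: h=16, h2=2, slot 16 occupied => index 1.
Insert 726: h=12, slot 12 empty => index 12.
Insert 100: h=15, slot 15 empty => index 15.
Insert 92: h=7, slot 7 empty => index 7.
Table: [—, 577, —, 955, —, —, 118, 92, —, —, —, 475, 726, —, —, 100, 526]

2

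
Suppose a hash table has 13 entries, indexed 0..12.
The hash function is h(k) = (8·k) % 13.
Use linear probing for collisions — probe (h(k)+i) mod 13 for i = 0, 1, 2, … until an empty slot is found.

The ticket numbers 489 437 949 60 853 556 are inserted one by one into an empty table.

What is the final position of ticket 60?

2

489 hashes to 12; slot 12 is free → place at 12.
437 hashes to 12; 12 taken → place at 0.
949 hashes to 0; 0 taken → place at 1.
60 hashes to 12; 12,0,1 taken → place at 2.
853 hashes to 12; 12,0,1,2 taken → place at 3.
556 hashes to 2; 2,3 taken → place at 4.
Table: [437, 949, 60, 853, 556, _, _, _, _, _, _, _, 489]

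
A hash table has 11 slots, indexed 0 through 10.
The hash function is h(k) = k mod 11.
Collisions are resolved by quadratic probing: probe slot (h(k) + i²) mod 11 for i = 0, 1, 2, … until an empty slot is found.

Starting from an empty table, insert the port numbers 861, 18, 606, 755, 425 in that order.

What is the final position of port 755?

8

861 hashes to 3; slot 3 is free → place at 3.
18 hashes to 7; slot 7 is free → place at 7.
606 hashes to 1; slot 1 is free → place at 1.
755 hashes to 7; 7 taken → place at 8.
425 hashes to 7; 7,8 taken → place at 0.
Table: [425, 606, ., 861, ., ., ., 18, 755, ., .]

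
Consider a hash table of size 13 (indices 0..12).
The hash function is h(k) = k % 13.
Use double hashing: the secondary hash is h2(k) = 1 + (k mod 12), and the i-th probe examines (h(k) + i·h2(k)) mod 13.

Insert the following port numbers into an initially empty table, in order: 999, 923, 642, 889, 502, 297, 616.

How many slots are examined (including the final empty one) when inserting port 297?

4

Insert 999: h=11, slot 11 empty -> index 11.
Insert 923: h=0, slot 0 empty -> index 0.
Insert 642: h=5, slot 5 empty -> index 5.
Insert 889: h=5, h2=2, slot 5 occupied -> index 7.
Insert 502: h=8, slot 8 empty -> index 8.
Insert 297: h=11, h2=10, slots 11,8,5 occupied -> index 2.
Insert 616: h=5, h2=5, slot 5 occupied -> index 10.
Table: [923, ∅, 297, ∅, ∅, 642, ∅, 889, 502, ∅, 616, 999, ∅]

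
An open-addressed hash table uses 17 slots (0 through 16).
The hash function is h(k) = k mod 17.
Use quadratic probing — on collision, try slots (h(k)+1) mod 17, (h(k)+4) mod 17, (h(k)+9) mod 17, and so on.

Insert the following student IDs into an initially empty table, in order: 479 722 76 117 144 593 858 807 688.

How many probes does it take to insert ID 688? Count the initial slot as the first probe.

7

479 hashes to 3; slot 3 is free -> place at 3.
722 hashes to 8; slot 8 is free -> place at 8.
76 hashes to 8; 8 taken -> place at 9.
117 hashes to 15; slot 15 is free -> place at 15.
144 hashes to 8; 8,9 taken -> place at 12.
593 hashes to 15; 15 taken -> place at 16.
858 hashes to 8; 8,9,12 taken -> place at 0.
807 hashes to 8; 8,9,12,0 taken -> place at 7.
688 hashes to 8; 8,9,12,0,7,16 taken -> place at 10.
Table: [858, -, -, 479, -, -, -, 807, 722, 76, 688, -, 144, -, -, 117, 593]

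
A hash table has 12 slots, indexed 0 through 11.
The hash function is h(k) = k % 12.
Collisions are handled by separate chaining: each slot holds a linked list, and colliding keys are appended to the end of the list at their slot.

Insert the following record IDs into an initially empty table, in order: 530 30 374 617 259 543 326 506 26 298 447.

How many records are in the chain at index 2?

Insert 530: h=2, bucket 2 empty -> new chain.
Insert 30: h=6, bucket 6 empty -> new chain.
Insert 374: h=2, bucket 2 nonempty -> append to chain.
Insert 617: h=5, bucket 5 empty -> new chain.
Insert 259: h=7, bucket 7 empty -> new chain.
Insert 543: h=3, bucket 3 empty -> new chain.
Insert 326: h=2, bucket 2 nonempty -> append to chain.
Insert 506: h=2, bucket 2 nonempty -> append to chain.
Insert 26: h=2, bucket 2 nonempty -> append to chain.
Insert 298: h=10, bucket 10 empty -> new chain.
Insert 447: h=3, bucket 3 nonempty -> append to chain.
Final buckets:
0: —
1: —
2: 530 -> 374 -> 326 -> 506 -> 26
3: 543 -> 447
4: —
5: 617
6: 30
7: 259
8: —
9: —
10: 298
11: —

5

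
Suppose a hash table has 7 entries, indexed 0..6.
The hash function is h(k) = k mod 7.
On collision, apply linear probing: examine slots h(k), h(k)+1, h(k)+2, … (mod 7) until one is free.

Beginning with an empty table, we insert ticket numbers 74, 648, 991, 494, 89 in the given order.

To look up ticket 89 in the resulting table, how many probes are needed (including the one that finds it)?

4

Insert 74: h=4, slot 4 empty => index 4.
Insert 648: h=4, slot 4 occupied => index 5.
Insert 991: h=4, slots 4,5 occupied => index 6.
Insert 494: h=4, slots 4,5,6 occupied => index 0.
Insert 89: h=5, slots 5,6,0 occupied => index 1.
Table: [494, 89, —, —, 74, 648, 991]
Lookup 89: h=5, probe 5,6,0,1 → found at 1.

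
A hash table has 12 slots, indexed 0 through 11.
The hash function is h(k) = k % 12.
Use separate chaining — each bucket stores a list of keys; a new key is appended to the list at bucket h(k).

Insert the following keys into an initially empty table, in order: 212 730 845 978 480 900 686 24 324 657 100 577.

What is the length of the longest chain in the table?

4

212 → bucket 8
730 → bucket 10
845 → bucket 5
978 → bucket 6
480 → bucket 0
900 → bucket 0 (collision)
686 → bucket 2
24 → bucket 0 (collision)
324 → bucket 0 (collision)
657 → bucket 9
100 → bucket 4
577 → bucket 1
Final buckets:
0: 480 -> 900 -> 24 -> 324
1: 577
2: 686
3: -
4: 100
5: 845
6: 978
7: -
8: 212
9: 657
10: 730
11: -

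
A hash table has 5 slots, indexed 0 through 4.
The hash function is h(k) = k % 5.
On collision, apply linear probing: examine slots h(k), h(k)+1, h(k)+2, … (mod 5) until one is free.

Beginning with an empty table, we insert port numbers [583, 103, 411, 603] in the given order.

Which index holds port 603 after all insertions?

583 hashes to 3; slot 3 is free => place at 3.
103 hashes to 3; 3 taken => place at 4.
411 hashes to 1; slot 1 is free => place at 1.
603 hashes to 3; 3,4 taken => place at 0.
Table: [603, 411, —, 583, 103]

0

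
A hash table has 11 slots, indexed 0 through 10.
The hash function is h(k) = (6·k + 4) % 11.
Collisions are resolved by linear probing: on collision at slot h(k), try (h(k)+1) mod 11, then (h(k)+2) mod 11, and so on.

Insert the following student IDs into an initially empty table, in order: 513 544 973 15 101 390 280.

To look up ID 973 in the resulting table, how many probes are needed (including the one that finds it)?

513: h=2 → slot 2
544: h=1 → slot 1
973: h=1, probe 1,2,3 → slot 3
15: h=6 → slot 6
101: h=5 → slot 5
390: h=1, probe 1,2,3,4 → slot 4
280: h=1, probe 1,2,3,4,5,6,7 → slot 7
Table: [_, 544, 513, 973, 390, 101, 15, 280, _, _, _]
Lookup 973: h=1, probe 1,2,3 → found at 3.

3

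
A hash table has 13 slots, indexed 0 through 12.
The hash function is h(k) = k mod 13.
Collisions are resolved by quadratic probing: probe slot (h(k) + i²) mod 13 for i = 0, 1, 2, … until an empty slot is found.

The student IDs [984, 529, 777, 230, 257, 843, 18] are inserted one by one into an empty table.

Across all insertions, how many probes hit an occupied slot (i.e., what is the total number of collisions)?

984 hashes to 9; slot 9 is free -> place at 9.
529 hashes to 9; 9 taken -> place at 10.
777 hashes to 10; 10 taken -> place at 11.
230 hashes to 9; 9,10 taken -> place at 0.
257 hashes to 10; 10,11 taken -> place at 1.
843 hashes to 11; 11 taken -> place at 12.
18 hashes to 5; slot 5 is free -> place at 5.
Table: [230, 257, _, _, _, 18, _, _, _, 984, 529, 777, 843]

7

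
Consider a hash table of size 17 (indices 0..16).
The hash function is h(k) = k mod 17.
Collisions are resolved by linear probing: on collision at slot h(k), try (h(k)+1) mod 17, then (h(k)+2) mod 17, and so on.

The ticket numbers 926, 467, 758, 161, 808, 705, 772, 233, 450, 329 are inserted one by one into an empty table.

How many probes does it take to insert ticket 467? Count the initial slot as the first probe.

926: h=8 → slot 8
467: h=8, probe 8,9 → slot 9
758: h=10 → slot 10
161: h=8, probe 8,9,10,11 → slot 11
808: h=9, probe 9,10,11,12 → slot 12
705: h=8, probe 8,9,10,11,12,13 → slot 13
772: h=7 → slot 7
233: h=12, probe 12,13,14 → slot 14
450: h=8, probe 8,9,10,11,12,13,14,15 → slot 15
329: h=6 → slot 6
Table: [-, -, -, -, -, -, 329, 772, 926, 467, 758, 161, 808, 705, 233, 450, -]

2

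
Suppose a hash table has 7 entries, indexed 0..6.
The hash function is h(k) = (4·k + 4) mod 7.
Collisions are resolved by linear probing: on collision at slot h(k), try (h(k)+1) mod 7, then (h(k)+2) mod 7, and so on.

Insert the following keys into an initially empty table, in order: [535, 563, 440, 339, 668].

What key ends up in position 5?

668

535 hashes to 2; slot 2 is free -> place at 2.
563 hashes to 2; 2 taken -> place at 3.
440 hashes to 0; slot 0 is free -> place at 0.
339 hashes to 2; 2,3 taken -> place at 4.
668 hashes to 2; 2,3,4 taken -> place at 5.
Table: [440, ., 535, 563, 339, 668, .]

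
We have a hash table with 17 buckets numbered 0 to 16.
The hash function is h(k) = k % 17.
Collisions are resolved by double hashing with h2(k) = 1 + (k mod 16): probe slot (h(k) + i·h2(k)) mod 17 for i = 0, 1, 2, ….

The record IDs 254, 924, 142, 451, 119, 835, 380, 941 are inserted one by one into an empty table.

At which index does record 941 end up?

3

254 hashes to 16; slot 16 is free → place at 16.
924 hashes to 6; slot 6 is free → place at 6.
142 hashes to 6, h2=15; 6 taken → place at 4.
451 hashes to 9; slot 9 is free → place at 9.
119 hashes to 0; slot 0 is free → place at 0.
835 hashes to 2; slot 2 is free → place at 2.
380 hashes to 6, h2=13; 6,2 taken → place at 15.
941 hashes to 6, h2=14; 6 taken → place at 3.
Table: [119, ∅, 835, 941, 142, ∅, 924, ∅, ∅, 451, ∅, ∅, ∅, ∅, ∅, 380, 254]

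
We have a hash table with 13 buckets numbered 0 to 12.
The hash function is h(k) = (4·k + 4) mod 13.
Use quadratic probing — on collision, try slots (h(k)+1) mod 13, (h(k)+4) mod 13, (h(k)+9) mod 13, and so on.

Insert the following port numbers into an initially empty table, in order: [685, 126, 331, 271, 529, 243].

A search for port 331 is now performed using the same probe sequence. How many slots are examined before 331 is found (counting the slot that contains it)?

685: h=1 -> slot 1
126: h=1, probe 1,2 -> slot 2
331: h=2, probe 2,3 -> slot 3
271: h=9 -> slot 9
529: h=1, probe 1,2,5 -> slot 5
243: h=1, probe 1,2,5,10 -> slot 10
Table: [∅, 685, 126, 331, ∅, 529, ∅, ∅, ∅, 271, 243, ∅, ∅]
Lookup 331: h=2, probe 2,3 → found at 3.

2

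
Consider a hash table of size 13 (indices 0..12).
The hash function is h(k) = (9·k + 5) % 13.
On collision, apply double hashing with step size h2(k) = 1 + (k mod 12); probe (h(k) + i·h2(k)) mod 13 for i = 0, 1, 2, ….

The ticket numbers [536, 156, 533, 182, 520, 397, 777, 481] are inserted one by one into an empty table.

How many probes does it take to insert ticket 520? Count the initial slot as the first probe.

536 hashes to 6; slot 6 is free -> place at 6.
156 hashes to 5; slot 5 is free -> place at 5.
533 hashes to 5, h2=6; 5 taken -> place at 11.
182 hashes to 5, h2=3; 5 taken -> place at 8.
520 hashes to 5, h2=5; 5 taken -> place at 10.
397 hashes to 3; slot 3 is free -> place at 3.
777 hashes to 4; slot 4 is free -> place at 4.
481 hashes to 5, h2=2; 5 taken -> place at 7.
Table: [_, _, _, 397, 777, 156, 536, 481, 182, _, 520, 533, _]

2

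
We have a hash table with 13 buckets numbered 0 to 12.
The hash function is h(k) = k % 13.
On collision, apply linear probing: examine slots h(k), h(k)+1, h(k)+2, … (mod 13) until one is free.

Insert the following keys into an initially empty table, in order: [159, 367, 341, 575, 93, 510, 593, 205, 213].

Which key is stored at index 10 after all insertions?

Insert 159: h=3, slot 3 empty -> index 3.
Insert 367: h=3, slot 3 occupied -> index 4.
Insert 341: h=3, slots 3,4 occupied -> index 5.
Insert 575: h=3, slots 3,4,5 occupied -> index 6.
Insert 93: h=2, slot 2 empty -> index 2.
Insert 510: h=3, slots 3,4,5,6 occupied -> index 7.
Insert 593: h=8, slot 8 empty -> index 8.
Insert 205: h=10, slot 10 empty -> index 10.
Insert 213: h=5, slots 5,6,7,8 occupied -> index 9.
Table: [∅, ∅, 93, 159, 367, 341, 575, 510, 593, 213, 205, ∅, ∅]

205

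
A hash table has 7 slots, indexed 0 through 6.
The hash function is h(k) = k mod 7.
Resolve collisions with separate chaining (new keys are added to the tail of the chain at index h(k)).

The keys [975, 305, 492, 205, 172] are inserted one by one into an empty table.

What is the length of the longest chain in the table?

975 -> bucket 2
305 -> bucket 4
492 -> bucket 2 (collision)
205 -> bucket 2 (collision)
172 -> bucket 4 (collision)
Final buckets:
0: ∅
1: ∅
2: 975 -> 492 -> 205
3: ∅
4: 305 -> 172
5: ∅
6: ∅

3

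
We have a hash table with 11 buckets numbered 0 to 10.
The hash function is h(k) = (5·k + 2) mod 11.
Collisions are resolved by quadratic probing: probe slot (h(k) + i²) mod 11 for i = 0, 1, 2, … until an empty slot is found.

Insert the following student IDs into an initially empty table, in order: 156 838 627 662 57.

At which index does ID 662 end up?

5

156: h=1 => slot 1
838: h=1, probe 1,2 => slot 2
627: h=2, probe 2,3 => slot 3
662: h=1, probe 1,2,5 => slot 5
57: h=1, probe 1,2,5,10 => slot 10
Table: [., 156, 838, 627, ., 662, ., ., ., ., 57]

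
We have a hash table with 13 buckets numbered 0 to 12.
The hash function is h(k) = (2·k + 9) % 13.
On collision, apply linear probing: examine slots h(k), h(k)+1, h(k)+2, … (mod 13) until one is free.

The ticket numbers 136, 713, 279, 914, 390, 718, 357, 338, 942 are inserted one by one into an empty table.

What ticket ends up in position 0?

942

136 hashes to 8; slot 8 is free -> place at 8.
713 hashes to 5; slot 5 is free -> place at 5.
279 hashes to 8; 8 taken -> place at 9.
914 hashes to 4; slot 4 is free -> place at 4.
390 hashes to 9; 9 taken -> place at 10.
718 hashes to 2; slot 2 is free -> place at 2.
357 hashes to 8; 8,9,10 taken -> place at 11.
338 hashes to 9; 9,10,11 taken -> place at 12.
942 hashes to 8; 8,9,10,11,12 taken -> place at 0.
Table: [942, ∅, 718, ∅, 914, 713, ∅, ∅, 136, 279, 390, 357, 338]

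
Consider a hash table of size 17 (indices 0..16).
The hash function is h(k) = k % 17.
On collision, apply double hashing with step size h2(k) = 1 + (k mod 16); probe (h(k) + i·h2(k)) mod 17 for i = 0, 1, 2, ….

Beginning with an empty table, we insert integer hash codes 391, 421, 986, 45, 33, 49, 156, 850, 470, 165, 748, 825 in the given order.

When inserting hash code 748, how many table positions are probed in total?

391: h=0 -> slot 0
421: h=13 -> slot 13
986: h=0, h2=11, probe 0,11 -> slot 11
45: h=11, h2=14, probe 11,8 -> slot 8
33: h=16 -> slot 16
49: h=15 -> slot 15
156: h=3 -> slot 3
850: h=0, h2=3, probe 0,3,6 -> slot 6
470: h=11, h2=7, probe 11,1 -> slot 1
165: h=12 -> slot 12
748: h=0, h2=13, probe 0,13,9 -> slot 9
825: h=9, h2=10, probe 9,2 -> slot 2
Table: [391, 470, 825, 156, _, _, 850, _, 45, 748, _, 986, 165, 421, _, 49, 33]

3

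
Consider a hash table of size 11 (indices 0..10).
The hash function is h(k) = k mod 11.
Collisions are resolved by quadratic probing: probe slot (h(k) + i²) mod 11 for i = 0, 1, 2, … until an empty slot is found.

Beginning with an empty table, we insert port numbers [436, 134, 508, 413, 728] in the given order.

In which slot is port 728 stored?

0

436 hashes to 7; slot 7 is free => place at 7.
134 hashes to 2; slot 2 is free => place at 2.
508 hashes to 2; 2 taken => place at 3.
413 hashes to 6; slot 6 is free => place at 6.
728 hashes to 2; 2,3,6 taken => place at 0.
Table: [728, -, 134, 508, -, -, 413, 436, -, -, -]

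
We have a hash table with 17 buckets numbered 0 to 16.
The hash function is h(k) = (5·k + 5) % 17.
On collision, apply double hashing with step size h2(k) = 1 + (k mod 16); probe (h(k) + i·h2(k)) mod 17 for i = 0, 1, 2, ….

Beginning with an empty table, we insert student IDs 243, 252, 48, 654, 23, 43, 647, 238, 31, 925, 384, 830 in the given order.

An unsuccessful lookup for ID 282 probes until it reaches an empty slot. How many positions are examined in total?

2

243: h=13 -> slot 13
252: h=7 -> slot 7
48: h=7, h2=1, probe 7,8 -> slot 8
654: h=11 -> slot 11
23: h=1 -> slot 1
43: h=16 -> slot 16
647: h=10 -> slot 10
238: h=5 -> slot 5
31: h=7, h2=16, probe 7,6 -> slot 6
925: h=6, h2=14, probe 6,3 -> slot 3
384: h=4 -> slot 4
830: h=7, h2=15, probe 7,5,3,1,16,14 -> slot 14
Table: [_, 23, _, 925, 384, 238, 31, 252, 48, _, 647, 654, _, 243, 830, _, 43]
Lookup 282: h=4, h2=11, probe 4,15 → slot 15 empty, not found.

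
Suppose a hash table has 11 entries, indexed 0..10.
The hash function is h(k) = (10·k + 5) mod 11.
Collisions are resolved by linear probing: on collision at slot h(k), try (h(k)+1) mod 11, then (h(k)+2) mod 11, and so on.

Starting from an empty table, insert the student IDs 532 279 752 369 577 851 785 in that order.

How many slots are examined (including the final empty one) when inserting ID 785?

Insert 532: h=1, slot 1 empty => index 1.
Insert 279: h=1, slot 1 occupied => index 2.
Insert 752: h=1, slots 1,2 occupied => index 3.
Insert 369: h=10, slot 10 empty => index 10.
Insert 577: h=0, slot 0 empty => index 0.
Insert 851: h=1, slots 1,2,3 occupied => index 4.
Insert 785: h=1, slots 1,2,3,4 occupied => index 5.
Table: [577, 532, 279, 752, 851, 785, _, _, _, _, 369]

5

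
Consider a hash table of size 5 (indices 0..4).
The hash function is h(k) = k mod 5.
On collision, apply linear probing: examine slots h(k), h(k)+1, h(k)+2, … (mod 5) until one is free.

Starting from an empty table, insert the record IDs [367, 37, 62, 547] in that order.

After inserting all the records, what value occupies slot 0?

Insert 367: h=2, slot 2 empty -> index 2.
Insert 37: h=2, slot 2 occupied -> index 3.
Insert 62: h=2, slots 2,3 occupied -> index 4.
Insert 547: h=2, slots 2,3,4 occupied -> index 0.
Table: [547, _, 367, 37, 62]

547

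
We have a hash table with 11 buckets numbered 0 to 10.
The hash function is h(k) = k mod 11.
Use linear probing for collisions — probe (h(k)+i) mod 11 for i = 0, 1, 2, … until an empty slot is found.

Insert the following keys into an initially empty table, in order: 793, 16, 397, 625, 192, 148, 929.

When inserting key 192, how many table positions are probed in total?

Insert 793: h=1, slot 1 empty => index 1.
Insert 16: h=5, slot 5 empty => index 5.
Insert 397: h=1, slot 1 occupied => index 2.
Insert 625: h=9, slot 9 empty => index 9.
Insert 192: h=5, slot 5 occupied => index 6.
Insert 148: h=5, slots 5,6 occupied => index 7.
Insert 929: h=5, slots 5,6,7 occupied => index 8.
Table: [., 793, 397, ., ., 16, 192, 148, 929, 625, .]

2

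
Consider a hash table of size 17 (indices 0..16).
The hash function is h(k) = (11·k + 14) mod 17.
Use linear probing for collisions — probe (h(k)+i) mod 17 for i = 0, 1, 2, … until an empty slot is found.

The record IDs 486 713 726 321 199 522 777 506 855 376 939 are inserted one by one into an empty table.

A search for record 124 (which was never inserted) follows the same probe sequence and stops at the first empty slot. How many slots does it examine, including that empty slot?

6

Insert 486: h=5, slot 5 empty -> index 5.
Insert 713: h=3, slot 3 empty -> index 3.
Insert 726: h=10, slot 10 empty -> index 10.
Insert 321: h=9, slot 9 empty -> index 9.
Insert 199: h=10, slot 10 occupied -> index 11.
Insert 522: h=10, slots 10,11 occupied -> index 12.
Insert 777: h=10, slots 10,11,12 occupied -> index 13.
Insert 506: h=4, slot 4 empty -> index 4.
Insert 855: h=1, slot 1 empty -> index 1.
Insert 376: h=2, slot 2 empty -> index 2.
Insert 939: h=7, slot 7 empty -> index 7.
Table: [—, 855, 376, 713, 506, 486, —, 939, —, 321, 726, 199, 522, 777, —, —, —]
Lookup 124: h=1, probe 1,2,3,4,5,6 → slot 6 empty, not found.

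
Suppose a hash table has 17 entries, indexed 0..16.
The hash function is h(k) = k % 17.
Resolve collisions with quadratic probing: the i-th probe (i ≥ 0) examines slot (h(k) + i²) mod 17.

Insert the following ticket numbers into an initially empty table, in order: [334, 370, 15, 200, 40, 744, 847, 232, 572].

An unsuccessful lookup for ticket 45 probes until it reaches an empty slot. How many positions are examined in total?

334: h=11 -> slot 11
370: h=13 -> slot 13
15: h=15 -> slot 15
200: h=13, probe 13,14 -> slot 14
40: h=6 -> slot 6
744: h=13, probe 13,14,0 -> slot 0
847: h=14, probe 14,15,1 -> slot 1
232: h=11, probe 11,12 -> slot 12
572: h=11, probe 11,12,15,3 -> slot 3
Table: [744, 847, -, 572, -, -, 40, -, -, -, -, 334, 232, 370, 200, 15, -]
Lookup 45: h=11, probe 11,12,15,3,10 → slot 10 empty, not found.

5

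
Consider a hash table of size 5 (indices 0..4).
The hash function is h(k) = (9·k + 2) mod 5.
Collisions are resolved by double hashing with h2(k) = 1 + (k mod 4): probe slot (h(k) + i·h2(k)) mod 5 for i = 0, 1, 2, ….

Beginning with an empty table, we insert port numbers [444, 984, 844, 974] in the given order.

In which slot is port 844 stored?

Insert 444: h=3, slot 3 empty → index 3.
Insert 984: h=3, h2=1, slot 3 occupied → index 4.
Insert 844: h=3, h2=1, slots 3,4 occupied → index 0.
Insert 974: h=3, h2=3, slot 3 occupied → index 1.
Table: [844, 974, _, 444, 984]

0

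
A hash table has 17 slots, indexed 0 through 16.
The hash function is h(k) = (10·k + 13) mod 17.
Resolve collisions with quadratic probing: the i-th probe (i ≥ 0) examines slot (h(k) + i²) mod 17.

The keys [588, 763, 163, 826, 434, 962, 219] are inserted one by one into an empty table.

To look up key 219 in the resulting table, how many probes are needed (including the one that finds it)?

588: h=11 => slot 11
763: h=10 => slot 10
163: h=11, probe 11,12 => slot 12
826: h=11, probe 11,12,15 => slot 15
434: h=1 => slot 1
962: h=11, probe 11,12,15,3 => slot 3
219: h=10, probe 10,11,14 => slot 14
Table: [—, 434, —, 962, —, —, —, —, —, —, 763, 588, 163, —, 219, 826, —]
Lookup 219: h=10, probe 10,11,14 → found at 14.

3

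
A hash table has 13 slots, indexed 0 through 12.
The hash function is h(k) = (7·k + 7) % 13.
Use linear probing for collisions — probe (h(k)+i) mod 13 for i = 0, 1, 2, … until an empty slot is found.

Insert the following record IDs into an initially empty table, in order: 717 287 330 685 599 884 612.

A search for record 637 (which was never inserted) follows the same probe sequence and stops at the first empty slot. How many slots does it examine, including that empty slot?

717: h=8 => slot 8
287: h=1 => slot 1
330: h=3 => slot 3
685: h=5 => slot 5
599: h=1, probe 1,2 => slot 2
884: h=7 => slot 7
612: h=1, probe 1,2,3,4 => slot 4
Table: [., 287, 599, 330, 612, 685, ., 884, 717, ., ., ., .]
Lookup 637: h=7, probe 7,8,9 → slot 9 empty, not found.

3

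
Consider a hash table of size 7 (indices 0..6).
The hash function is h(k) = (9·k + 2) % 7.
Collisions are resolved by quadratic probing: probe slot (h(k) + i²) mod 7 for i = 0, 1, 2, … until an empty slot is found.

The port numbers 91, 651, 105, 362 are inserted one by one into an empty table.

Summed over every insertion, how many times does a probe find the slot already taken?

91: h=2 → slot 2
651: h=2, probe 2,3 → slot 3
105: h=2, probe 2,3,6 → slot 6
362: h=5 → slot 5
Table: [_, _, 91, 651, _, 362, 105]

3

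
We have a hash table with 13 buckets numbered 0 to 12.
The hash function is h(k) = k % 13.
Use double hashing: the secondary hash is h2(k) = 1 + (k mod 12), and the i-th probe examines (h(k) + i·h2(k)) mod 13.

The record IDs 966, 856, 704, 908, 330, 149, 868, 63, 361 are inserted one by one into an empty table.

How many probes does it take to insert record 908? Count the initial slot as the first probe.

2

966 hashes to 4; slot 4 is free → place at 4.
856 hashes to 11; slot 11 is free → place at 11.
704 hashes to 2; slot 2 is free → place at 2.
908 hashes to 11, h2=9; 11 taken → place at 7.
330 hashes to 5; slot 5 is free → place at 5.
149 hashes to 6; slot 6 is free → place at 6.
868 hashes to 10; slot 10 is free → place at 10.
63 hashes to 11, h2=4; 11,2,6,10 taken → place at 1.
361 hashes to 10, h2=2; 10 taken → place at 12.
Table: [., 63, 704, ., 966, 330, 149, 908, ., ., 868, 856, 361]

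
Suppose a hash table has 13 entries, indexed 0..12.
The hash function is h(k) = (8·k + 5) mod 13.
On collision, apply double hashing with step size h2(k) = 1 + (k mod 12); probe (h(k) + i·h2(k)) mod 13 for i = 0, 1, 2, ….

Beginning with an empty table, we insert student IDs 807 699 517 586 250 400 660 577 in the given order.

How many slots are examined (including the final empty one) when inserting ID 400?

2

807 hashes to 0; slot 0 is free => place at 0.
699 hashes to 7; slot 7 is free => place at 7.
517 hashes to 7, h2=2; 7 taken => place at 9.
586 hashes to 0, h2=11; 0 taken => place at 11.
250 hashes to 3; slot 3 is free => place at 3.
400 hashes to 7, h2=5; 7 taken => place at 12.
660 hashes to 7, h2=1; 7 taken => place at 8.
577 hashes to 6; slot 6 is free => place at 6.
Table: [807, —, —, 250, —, —, 577, 699, 660, 517, —, 586, 400]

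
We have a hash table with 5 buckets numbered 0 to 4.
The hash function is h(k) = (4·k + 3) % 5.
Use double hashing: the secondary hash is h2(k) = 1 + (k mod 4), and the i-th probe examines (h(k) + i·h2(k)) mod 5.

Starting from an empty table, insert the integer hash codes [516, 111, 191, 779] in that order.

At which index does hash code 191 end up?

0

516: h=2 -> slot 2
111: h=2, h2=4, probe 2,1 -> slot 1
191: h=2, h2=4, probe 2,1,0 -> slot 0
779: h=4 -> slot 4
Table: [191, 111, 516, —, 779]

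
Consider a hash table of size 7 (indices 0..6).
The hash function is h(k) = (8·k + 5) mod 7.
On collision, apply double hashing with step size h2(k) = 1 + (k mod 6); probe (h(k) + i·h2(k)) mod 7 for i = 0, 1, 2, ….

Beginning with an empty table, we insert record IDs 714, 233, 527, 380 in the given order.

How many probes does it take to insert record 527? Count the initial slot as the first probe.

714: h=5 → slot 5
233: h=0 → slot 0
527: h=0, h2=6, probe 0,6 → slot 6
380: h=0, h2=3, probe 0,3 → slot 3
Table: [233, ∅, ∅, 380, ∅, 714, 527]

2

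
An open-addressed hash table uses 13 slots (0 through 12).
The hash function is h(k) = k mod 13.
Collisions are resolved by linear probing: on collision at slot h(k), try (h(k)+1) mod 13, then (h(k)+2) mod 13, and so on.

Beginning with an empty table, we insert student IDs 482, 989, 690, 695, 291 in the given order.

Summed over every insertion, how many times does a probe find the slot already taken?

3

482: h=1 → slot 1
989: h=1, probe 1,2 → slot 2
690: h=1, probe 1,2,3 → slot 3
695: h=6 → slot 6
291: h=5 → slot 5
Table: [—, 482, 989, 690, —, 291, 695, —, —, —, —, —, —]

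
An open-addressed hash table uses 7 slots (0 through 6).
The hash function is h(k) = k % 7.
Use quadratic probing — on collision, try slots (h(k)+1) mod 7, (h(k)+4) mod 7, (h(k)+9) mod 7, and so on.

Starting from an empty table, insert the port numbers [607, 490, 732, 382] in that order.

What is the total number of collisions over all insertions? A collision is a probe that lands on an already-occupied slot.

607 hashes to 5; slot 5 is free → place at 5.
490 hashes to 0; slot 0 is free → place at 0.
732 hashes to 4; slot 4 is free → place at 4.
382 hashes to 4; 4,5 taken → place at 1.
Table: [490, 382, ., ., 732, 607, .]

2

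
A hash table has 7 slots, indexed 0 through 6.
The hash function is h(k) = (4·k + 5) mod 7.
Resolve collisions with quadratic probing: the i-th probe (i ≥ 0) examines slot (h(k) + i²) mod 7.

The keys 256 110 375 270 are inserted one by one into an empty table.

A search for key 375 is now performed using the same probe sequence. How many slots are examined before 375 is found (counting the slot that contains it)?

256: h=0 -> slot 0
110: h=4 -> slot 4
375: h=0, probe 0,1 -> slot 1
270: h=0, probe 0,1,4,2 -> slot 2
Table: [256, 375, 270, —, 110, —, —]
Lookup 375: h=0, probe 0,1 → found at 1.

2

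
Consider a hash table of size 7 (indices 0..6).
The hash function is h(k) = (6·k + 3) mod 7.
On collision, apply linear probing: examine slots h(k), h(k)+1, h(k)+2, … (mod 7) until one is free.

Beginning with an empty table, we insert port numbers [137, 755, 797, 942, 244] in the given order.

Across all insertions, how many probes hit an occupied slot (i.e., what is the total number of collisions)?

137: h=6 → slot 6
755: h=4 → slot 4
797: h=4, probe 4,5 → slot 5
942: h=6, probe 6,0 → slot 0
244: h=4, probe 4,5,6,0,1 → slot 1
Table: [942, 244, -, -, 755, 797, 137]

6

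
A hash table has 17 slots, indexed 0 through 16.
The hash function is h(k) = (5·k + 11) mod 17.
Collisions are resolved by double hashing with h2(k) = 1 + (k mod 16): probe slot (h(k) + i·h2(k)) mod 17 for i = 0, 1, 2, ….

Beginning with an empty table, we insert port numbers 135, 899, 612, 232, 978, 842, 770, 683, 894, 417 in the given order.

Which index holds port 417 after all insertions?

7

Insert 135: h=6, slot 6 empty -> index 6.
Insert 899: h=1, slot 1 empty -> index 1.
Insert 612: h=11, slot 11 empty -> index 11.
Insert 232: h=15, slot 15 empty -> index 15.
Insert 978: h=5, slot 5 empty -> index 5.
Insert 842: h=5, h2=11, slot 5 occupied -> index 16.
Insert 770: h=2, slot 2 empty -> index 2.
Insert 683: h=9, slot 9 empty -> index 9.
Insert 894: h=10, slot 10 empty -> index 10.
Insert 417: h=5, h2=2, slot 5 occupied -> index 7.
Table: [-, 899, 770, -, -, 978, 135, 417, -, 683, 894, 612, -, -, -, 232, 842]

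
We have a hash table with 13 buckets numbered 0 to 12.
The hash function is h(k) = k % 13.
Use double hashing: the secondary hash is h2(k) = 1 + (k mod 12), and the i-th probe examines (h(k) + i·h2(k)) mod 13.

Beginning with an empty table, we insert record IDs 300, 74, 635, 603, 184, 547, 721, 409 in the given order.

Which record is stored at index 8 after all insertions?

409

Insert 300: h=1, slot 1 empty => index 1.
Insert 74: h=9, slot 9 empty => index 9.
Insert 635: h=11, slot 11 empty => index 11.
Insert 603: h=5, slot 5 empty => index 5.
Insert 184: h=2, slot 2 empty => index 2.
Insert 547: h=1, h2=8, slots 1,9 occupied => index 4.
Insert 721: h=6, slot 6 empty => index 6.
Insert 409: h=6, h2=2, slot 6 occupied => index 8.
Table: [—, 300, 184, —, 547, 603, 721, —, 409, 74, —, 635, —]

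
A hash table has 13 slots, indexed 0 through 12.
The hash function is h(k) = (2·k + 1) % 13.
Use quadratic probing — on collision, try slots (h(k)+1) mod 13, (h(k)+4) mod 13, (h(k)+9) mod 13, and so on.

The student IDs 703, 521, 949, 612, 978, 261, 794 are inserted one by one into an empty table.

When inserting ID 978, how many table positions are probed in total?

703 hashes to 3; slot 3 is free => place at 3.
521 hashes to 3; 3 taken => place at 4.
949 hashes to 1; slot 1 is free => place at 1.
612 hashes to 3; 3,4 taken => place at 7.
978 hashes to 7; 7 taken => place at 8.
261 hashes to 3; 3,4,7 taken => place at 12.
794 hashes to 3; 3,4,7,12 taken => place at 6.
Table: [_, 949, _, 703, 521, _, 794, 612, 978, _, _, _, 261]

2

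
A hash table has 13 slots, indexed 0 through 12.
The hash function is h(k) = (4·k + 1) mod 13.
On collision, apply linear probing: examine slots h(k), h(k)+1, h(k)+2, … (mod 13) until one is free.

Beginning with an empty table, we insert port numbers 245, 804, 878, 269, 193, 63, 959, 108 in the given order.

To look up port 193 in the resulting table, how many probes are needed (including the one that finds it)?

3

245: h=6 => slot 6
804: h=6, probe 6,7 => slot 7
878: h=3 => slot 3
269: h=11 => slot 11
193: h=6, probe 6,7,8 => slot 8
63: h=6, probe 6,7,8,9 => slot 9
959: h=2 => slot 2
108: h=4 => slot 4
Table: [_, _, 959, 878, 108, _, 245, 804, 193, 63, _, 269, _]
Lookup 193: h=6, probe 6,7,8 → found at 8.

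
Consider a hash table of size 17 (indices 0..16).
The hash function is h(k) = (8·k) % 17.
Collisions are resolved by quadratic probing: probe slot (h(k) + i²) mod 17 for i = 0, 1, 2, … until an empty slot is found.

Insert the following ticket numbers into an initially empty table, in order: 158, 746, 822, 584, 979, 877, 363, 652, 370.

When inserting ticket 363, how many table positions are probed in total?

6

158: h=6 -> slot 6
746: h=1 -> slot 1
822: h=14 -> slot 14
584: h=14, probe 14,15 -> slot 15
979: h=12 -> slot 12
877: h=12, probe 12,13 -> slot 13
363: h=14, probe 14,15,1,6,13,5 -> slot 5
652: h=14, probe 14,15,1,6,13,5,16 -> slot 16
370: h=2 -> slot 2
Table: [., 746, 370, ., ., 363, 158, ., ., ., ., ., 979, 877, 822, 584, 652]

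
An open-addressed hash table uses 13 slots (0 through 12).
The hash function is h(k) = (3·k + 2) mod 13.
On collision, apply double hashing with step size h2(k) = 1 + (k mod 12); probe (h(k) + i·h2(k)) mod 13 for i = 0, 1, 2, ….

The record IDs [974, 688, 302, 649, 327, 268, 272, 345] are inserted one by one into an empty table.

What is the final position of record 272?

9

974 hashes to 12; slot 12 is free => place at 12.
688 hashes to 12, h2=5; 12 taken => place at 4.
302 hashes to 11; slot 11 is free => place at 11.
649 hashes to 12, h2=2; 12 taken => place at 1.
327 hashes to 8; slot 8 is free => place at 8.
268 hashes to 0; slot 0 is free => place at 0.
272 hashes to 12, h2=9; 12,8,4,0 taken => place at 9.
345 hashes to 10; slot 10 is free => place at 10.
Table: [268, 649, ., ., 688, ., ., ., 327, 272, 345, 302, 974]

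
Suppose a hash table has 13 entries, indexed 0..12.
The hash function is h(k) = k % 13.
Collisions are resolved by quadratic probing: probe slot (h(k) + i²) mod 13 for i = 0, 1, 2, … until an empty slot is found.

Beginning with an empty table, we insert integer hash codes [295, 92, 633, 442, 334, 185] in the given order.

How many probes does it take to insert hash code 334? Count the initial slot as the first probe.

4

Insert 295: h=9, slot 9 empty -> index 9.
Insert 92: h=1, slot 1 empty -> index 1.
Insert 633: h=9, slot 9 occupied -> index 10.
Insert 442: h=0, slot 0 empty -> index 0.
Insert 334: h=9, slots 9,10,0 occupied -> index 5.
Insert 185: h=3, slot 3 empty -> index 3.
Table: [442, 92, ∅, 185, ∅, 334, ∅, ∅, ∅, 295, 633, ∅, ∅]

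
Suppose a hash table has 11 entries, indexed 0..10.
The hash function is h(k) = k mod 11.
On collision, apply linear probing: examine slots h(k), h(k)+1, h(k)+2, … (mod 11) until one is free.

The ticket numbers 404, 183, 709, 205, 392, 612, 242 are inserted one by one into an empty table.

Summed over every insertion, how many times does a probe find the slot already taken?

404 hashes to 8; slot 8 is free => place at 8.
183 hashes to 7; slot 7 is free => place at 7.
709 hashes to 5; slot 5 is free => place at 5.
205 hashes to 7; 7,8 taken => place at 9.
392 hashes to 7; 7,8,9 taken => place at 10.
612 hashes to 7; 7,8,9,10 taken => place at 0.
242 hashes to 0; 0 taken => place at 1.
Table: [612, 242, _, _, _, 709, _, 183, 404, 205, 392]

10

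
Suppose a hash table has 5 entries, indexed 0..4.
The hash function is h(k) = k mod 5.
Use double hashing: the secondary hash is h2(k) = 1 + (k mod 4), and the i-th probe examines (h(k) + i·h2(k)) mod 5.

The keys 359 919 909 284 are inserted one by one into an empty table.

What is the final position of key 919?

359 hashes to 4; slot 4 is free => place at 4.
919 hashes to 4, h2=4; 4 taken => place at 3.
909 hashes to 4, h2=2; 4 taken => place at 1.
284 hashes to 4, h2=1; 4 taken => place at 0.
Table: [284, 909, —, 919, 359]

3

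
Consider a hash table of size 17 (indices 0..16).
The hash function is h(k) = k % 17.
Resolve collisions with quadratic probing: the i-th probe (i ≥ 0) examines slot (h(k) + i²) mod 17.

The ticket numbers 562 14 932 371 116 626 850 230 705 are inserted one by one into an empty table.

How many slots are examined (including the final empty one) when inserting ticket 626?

6

562: h=1 => slot 1
14: h=14 => slot 14
932: h=14, probe 14,15 => slot 15
371: h=14, probe 14,15,1,6 => slot 6
116: h=14, probe 14,15,1,6,13 => slot 13
626: h=14, probe 14,15,1,6,13,5 => slot 5
850: h=0 => slot 0
230: h=9 => slot 9
705: h=8 => slot 8
Table: [850, 562, -, -, -, 626, 371, -, 705, 230, -, -, -, 116, 14, 932, -]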